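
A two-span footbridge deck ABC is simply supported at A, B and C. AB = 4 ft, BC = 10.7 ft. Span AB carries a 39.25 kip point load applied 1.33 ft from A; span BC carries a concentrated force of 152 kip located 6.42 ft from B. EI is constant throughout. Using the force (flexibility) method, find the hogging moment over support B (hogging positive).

Release continuity at B by inserting a hinge; the redundant is the internal moment M_B. The primary structure is two simply-supported spans AB and BC.
Rotations at B on the released spans (each span's end-slope, ×1/EI):
  span AB: point load 39.25 at a = 1.33: Pab(L + a)/(6LEI) = 30.95/EI
  span BC: point load 152 at a = 6.42: Pab(L + b)/(6LEI) = 974.5/EI
  relative rotation θ_0 = (30.95 + 974.5)/EI = 1005/EI
A unit hogging moment at B produces rotation L₁/(3EI) + L₂/(3EI) = 4.9/EI.
Compatibility: M_B·(L₁+L₂)/(3EI) = θ_0, giving M_B = 205.2 kip·ft (hogging).

M_B = 205.2 kip·ft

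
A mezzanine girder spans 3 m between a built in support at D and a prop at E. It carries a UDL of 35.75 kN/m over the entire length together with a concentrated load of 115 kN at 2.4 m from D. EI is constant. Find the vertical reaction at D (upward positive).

Take the reaction at E as the redundant and release it; the primary structure is a cantilever fixed at D.
Free-end deflection of the primary structure under the applied loading (downward +):
  UDL 35.75: wL⁴/(8EI) = 362/EI
  point load 115 at a = 2.4: Pa²(3L − a)/(6EI) = 728.6/EI
  δ_0 = 1091/EI
Flexibility coefficient — unit upward force at E: δ_{EE} = L³/(3EI) = 9/EI.
The prop prevents deflection at E: R_E = δ_0/δ_{EE} = 1091/9 = 121.2 kN.
Vertical equilibrium: R_D = ΣP − R_E = 222.2 − 121.2 = 101.1 kN.

R_D = 101.1 kN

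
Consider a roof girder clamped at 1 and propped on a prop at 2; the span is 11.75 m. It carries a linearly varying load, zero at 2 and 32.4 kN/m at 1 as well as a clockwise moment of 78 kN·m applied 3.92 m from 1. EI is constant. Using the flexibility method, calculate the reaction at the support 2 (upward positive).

Choose R_2 as the redundant. The primary structure is the cantilever fixed at 1.
Primary-structure tip deflection at 2 by superposition:
  triangular load, peak 32.4 at the fixed end: w₀L⁴/(30EI) = 20586/EI
  clockwise couple 78 at a = 3.92: M₀a(2L − a)/(2EI) = 2993/EI
  δ_0 = 23580/EI
Tip deflection under a unit load at 2: L³/(3EI) = 540.7/EI.
The prop prevents deflection at 2: R_2 = δ_0/δ_{22} = 23580/540.7 = 43.61 kN.

R_2 = 43.61 kN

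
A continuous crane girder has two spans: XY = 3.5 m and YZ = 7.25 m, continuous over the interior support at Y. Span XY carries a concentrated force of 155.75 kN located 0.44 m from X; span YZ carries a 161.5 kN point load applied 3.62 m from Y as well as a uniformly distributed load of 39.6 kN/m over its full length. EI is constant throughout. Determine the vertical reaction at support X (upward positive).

Release continuity at Y by inserting a hinge; the redundant is the internal moment M_Y. The primary structure is two simply-supported spans XY and YZ.
Discontinuity in slope at Y on the released structure — sum the simple-span end rotations:
  span XY: point load 155.75 at a = 0.44: Pab(L + a)/(6LEI) = 39.34/EI
  span YZ: point load 161.5 at a = 3.62: Pab(L + b)/(6LEI) = 530.8/EI
  span YZ: UDL 39.6: wL³/(24EI) = 628.8/EI
  relative rotation θ_0 = (39.34 + 1160)/EI = 1199/EI
A unit hogging moment at Y produces rotation L₁/(3EI) + L₂/(3EI) = 3.583/EI.
Slope continuity at Y: θ_0 = M_Y·3.583/EI, so M_Y = 1199/3.583 = 334.6 kN·m (hogging).
Span XY, ΣM about X with M_Y applied at Y: R_Y^{XY}·3.5 = 68.53 + 334.6, so R_Y^{XY} = 115.2 kN and R_X = 155.8 − 115.2 = 40.58 kN.

R_X = 40.58 kN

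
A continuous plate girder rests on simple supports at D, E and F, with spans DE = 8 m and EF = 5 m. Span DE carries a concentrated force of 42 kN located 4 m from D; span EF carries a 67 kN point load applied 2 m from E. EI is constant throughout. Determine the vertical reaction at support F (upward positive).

Release continuity at E by inserting a hinge; the redundant is the internal moment M_E. The primary structure is two simply-supported spans DE and EF.
Rotations at E on the released spans (each span's end-slope, ×1/EI):
  span DE: point load 42 at a = 4: Pab(L + a)/(6LEI) = 168/EI
  span EF: point load 67 at a = 2: Pab(L + b)/(6LEI) = 107.2/EI
  relative rotation θ_0 = (168 + 107.2)/EI = 275.2/EI
A unit hogging moment at E produces rotation L₁/(3EI) + L₂/(3EI) = 4.333/EI.
Slope continuity at E: θ_0 = M_E·4.333/EI, so M_E = 275.2/4.333 = 63.51 kN·m (hogging).
Span EF, ΣM about F: R_E^{EF}·5 = 201 + 63.51, so R_E^{EF} = 52.9 kN and R_F = 67 − 52.9 = 14.1 kN.

R_F = 14.1 kN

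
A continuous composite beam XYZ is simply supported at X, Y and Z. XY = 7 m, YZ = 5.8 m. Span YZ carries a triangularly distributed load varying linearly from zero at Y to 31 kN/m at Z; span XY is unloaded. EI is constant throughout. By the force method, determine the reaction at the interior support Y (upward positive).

R_Y = 38.66 kN

Take M_Y as the redundant. Released structure: two simple spans XY and YZ with a hinge at Y.
Discontinuity in slope at Y on the released structure — sum the simple-span end rotations:
  span YZ: triangular load, peak 31: 7w₀L³/(360EI) = 117.6/EI
  relative rotation θ_0 = (0 + 117.6)/EI = 117.6/EI
A unit hogging moment at Y produces rotation L₁/(3EI) + L₂/(3EI) = 4.267/EI.
Compatibility: M_Y·(L₁+L₂)/(3EI) = θ_0, giving M_Y = 27.56 kN·m (hogging).
Span XY, ΣM about X with M_Y applied at Y: R_Y^{XY}·7 = 0 + 27.56, so R_Y^{XY} = 3.938 kN and R_X = 0 − 3.938 = -3.938 kN.
Span YZ, ΣM about Z: R_Y^{YZ}·5.8 = 173.8 + 27.56, so R_Y^{YZ} = 34.72 kN and R_Z = 89.9 − 34.72 = 55.18 kN.
R_Y = 3.938 + 34.72 = 38.66 kN.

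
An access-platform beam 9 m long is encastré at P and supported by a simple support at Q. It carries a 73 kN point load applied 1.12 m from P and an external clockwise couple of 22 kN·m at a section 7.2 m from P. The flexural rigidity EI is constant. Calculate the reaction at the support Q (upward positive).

Remove the prop at Q; the released (primary) structure is a cantilever built in at P.
Free-end deflection of the primary structure under the applied loading (downward +):
  point load 73 at a = 1.12: Pa²(3L − a)/(6EI) = 395/EI
  clockwise couple 22 at a = 7.2: M₀a(2L − a)/(2EI) = 855.4/EI
  δ_0 = 1250/EI
Tip deflection under a unit load at Q: L³/(3EI) = 243/EI.
Compatibility at Q: δ_0 − R_Q·δ_{QQ} = 0, so R_Q = 1250/243 = 5.145 kN.

R_Q = 5.145 kN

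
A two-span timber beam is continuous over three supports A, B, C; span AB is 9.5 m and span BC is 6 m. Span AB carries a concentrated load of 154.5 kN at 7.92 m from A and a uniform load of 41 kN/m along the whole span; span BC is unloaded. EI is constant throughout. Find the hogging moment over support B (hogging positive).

Take M_B as the redundant. Released structure: two simple spans AB and BC with a hinge at B.
End slopes at the hinge B, treating each span as simply supported:
  span AB: point load 154.5 at a = 7.92: Pab(L + a)/(6LEI) = 590.9/EI
  span AB: UDL 41: wL³/(24EI) = 1465/EI
  relative rotation θ_0 = (2056 + 0)/EI = 2056/EI
A unit hogging moment at B produces rotation L₁/(3EI) + L₂/(3EI) = 5.167/EI.
Slope continuity at B: θ_0 = M_B·5.167/EI, so M_B = 2056/5.167 = 397.8 kN·m (hogging).

M_B = 397.8 kN·m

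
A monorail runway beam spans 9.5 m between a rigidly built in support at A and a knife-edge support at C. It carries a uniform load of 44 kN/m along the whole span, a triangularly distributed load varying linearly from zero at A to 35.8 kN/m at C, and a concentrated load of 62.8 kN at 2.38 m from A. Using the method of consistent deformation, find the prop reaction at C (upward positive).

Take the reaction at C as the redundant and release it; the primary structure is a cantilever fixed at A.
Downward deflection at the released point C due to the loads:
  UDL 44: wL⁴/(8EI) = 44798/EI
  triangular load, peak 35.8 at the free end: 11w₀L⁴/(120EI) = 26729/EI
  point load 62.8 at a = 2.38: Pa²(3L − a)/(6EI) = 1549/EI
  δ_0 = 73076/EI
Tip deflection under a unit load at C: L³/(3EI) = 285.8/EI.
The prop prevents deflection at C: R_C = δ_0/δ_{CC} = 73076/285.8 = 255.7 kN.

R_C = 255.7 kN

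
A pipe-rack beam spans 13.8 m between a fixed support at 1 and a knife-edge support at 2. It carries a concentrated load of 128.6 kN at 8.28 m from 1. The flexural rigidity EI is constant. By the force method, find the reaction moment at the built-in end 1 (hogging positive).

Remove the prop at 2; the released (primary) structure is a cantilever built in at 1.
Primary-structure tip deflection at 2 by superposition:
  point load 128.6 at a = 8.28: Pa²(3L − a)/(6EI) = 48668/EI
Flexibility coefficient — unit upward force at 2: δ_{22} = L³/(3EI) = 876/EI.
The prop prevents deflection at 2: R_2 = δ_0/δ_{22} = 48668/876 = 55.56 kN.
Moment equilibrium about 1: M_1 = Σ(load moments about 1) − R_2·L = 1065 − 55.56×13.8 = 298.1 kN·m.

M_1 = 298.1 kN·m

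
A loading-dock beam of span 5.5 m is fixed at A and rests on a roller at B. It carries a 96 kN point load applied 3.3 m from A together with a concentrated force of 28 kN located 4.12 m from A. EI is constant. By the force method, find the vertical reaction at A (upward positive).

R_A = 64.85 kN

Take the reaction at B as the redundant and release it; the primary structure is a cantilever fixed at A.
Primary-structure tip deflection at B by superposition:
  point load 96 at a = 3.3: Pa²(3L − a)/(6EI) = 2300/EI
  point load 28 at a = 4.12: Pa²(3L − a)/(6EI) = 980.7/EI
  δ_0 = 3281/EI
Flexibility coefficient — unit upward force at B: δ_{BB} = L³/(3EI) = 55.46/EI.
Compatibility at B: δ_0 − R_B·δ_{BB} = 0, so R_B = 3281/55.46 = 59.15 kN.
Vertical equilibrium: R_A = ΣP − R_B = 124 − 59.15 = 64.85 kN.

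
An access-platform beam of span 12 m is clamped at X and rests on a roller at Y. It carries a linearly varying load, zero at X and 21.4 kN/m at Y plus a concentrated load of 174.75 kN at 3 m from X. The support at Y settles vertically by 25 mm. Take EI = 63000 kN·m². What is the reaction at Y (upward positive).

Take the reaction at Y as the redundant and release it; the primary structure is a cantilever fixed at X.
Downward deflection at the released point Y due to the loads:
  triangular load, peak 21.4 at the free end: 11w₀L⁴/(120EI) = 40677/EI
  point load 174.75 at a = 3: Pa²(3L − a)/(6EI) = 8650/EI
  δ_0 = 49327/EI
Tip deflection under a unit load at Y: L³/(3EI) = 576/EI.
With EI = 63000 kN·m²: δ_0 = 0.78297 m and δ_{YY} = 0.009143 m/kN.
Compatibility — the beam at Y must follow the support down by 0.025 m: δ_0 − R_Y·δ_{YY} = 0.025, so R_Y = (0.78297 − 0.025)/0.009143 = 82.9 kN.

R_Y = 82.9 kN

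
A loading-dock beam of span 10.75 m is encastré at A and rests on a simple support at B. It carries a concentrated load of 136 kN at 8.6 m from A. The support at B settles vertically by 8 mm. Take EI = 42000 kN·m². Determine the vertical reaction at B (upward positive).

R_B = 94.93 kN

Remove the prop at B; the released (primary) structure is a cantilever built in at A.
Deflection at B on the released cantilever, summing each load's contribution:
  point load 136 at a = 8.6: Pa²(3L − a)/(6EI) = 39647/EI
Tip deflection under a unit load at B: L³/(3EI) = 414.1/EI.
With EI = 42000 kN·m²: δ_0 = 0.94399 m and δ_{BB} = 0.009859 m/kN.
Compatibility — the beam at B must follow the support down by 0.008 m: δ_0 − R_B·δ_{BB} = 0.008, so R_B = (0.94399 − 0.008)/0.009859 = 94.93 kN.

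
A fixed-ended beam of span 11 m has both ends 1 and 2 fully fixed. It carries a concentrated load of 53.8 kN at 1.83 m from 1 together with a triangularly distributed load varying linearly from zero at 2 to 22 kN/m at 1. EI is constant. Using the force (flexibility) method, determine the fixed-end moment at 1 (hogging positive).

M_1 = 201.5 kN·m

Take the two fixed-end moments M_1, M_2 as redundants; the released structure is the simple span 12.
Simple-span end rotations at 1 and 2 under the given loads:
  at 1: point load 53.8 at a = 1.83: Pab(L + b)/(6LEI) = 275.9/EI
  at 2: point load 53.8 at a = 1.83: Pab(L + a)/(6LEI) = 175.5/EI
  at 1: triangular load, peak 22: w₀L³/(45EI) = 650.7/EI
  at 2: triangular load, peak 22: 7w₀L³/(360EI) = 569.4/EI
  θ_10 = 926.6/EI,  θ_20 = 744.9/EI
Flexibility coefficients: a unit moment at one end gives L/(3EI) there and L/(6EI) at the far end, so f₁₁ = f₂₂ = 3.667/EI and f₁₂ = f₂₁ = 1.833/EI.
Compatibility — zero rotation at each built-in end:
  3.667 M_1 + 1.833 M_2 = 926.6
  1.833 M_1 + 3.667 M_2 = 744.9
Solving the pair gives M_1 = 201.5 kN·m and M_2 = 102.4 kN·m (hogging).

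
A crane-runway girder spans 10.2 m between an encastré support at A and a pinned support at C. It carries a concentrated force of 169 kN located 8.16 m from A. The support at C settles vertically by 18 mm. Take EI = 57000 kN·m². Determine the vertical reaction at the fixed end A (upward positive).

R_A = 52.92 kN

Take the reaction at C as the redundant and release it; the primary structure is a cantilever fixed at A.
Downward deflection at the released point C due to the loads:
  point load 169 at a = 8.16: Pa²(3L − a)/(6EI) = 42086/EI
Tip deflection under a unit load at C: L³/(3EI) = 353.7/EI.
With EI = 57000 kN·m²: δ_0 = 0.73835 m and δ_{CC} = 0.006206 m/kN.
Compatibility — the beam at C must follow the support down by 0.018 m: δ_0 − R_C·δ_{CC} = 0.018, so R_C = (0.73835 − 0.018)/0.006206 = 116.1 kN.
Vertical equilibrium: R_A = ΣP − R_C = 169 − 116.1 = 52.92 kN.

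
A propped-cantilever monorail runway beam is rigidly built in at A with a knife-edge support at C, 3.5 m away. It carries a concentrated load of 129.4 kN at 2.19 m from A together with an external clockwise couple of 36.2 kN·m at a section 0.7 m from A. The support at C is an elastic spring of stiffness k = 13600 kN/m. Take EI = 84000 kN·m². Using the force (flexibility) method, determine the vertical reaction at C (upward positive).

R_C = 45.89 kN

Remove the prop at C; the released (primary) structure is a cantilever built in at A.
Downward deflection at the released point C due to the loads:
  point load 129.4 at a = 2.19: Pa²(3L − a)/(6EI) = 859.6/EI
  clockwise couple 36.2 at a = 0.7: M₀a(2L − a)/(2EI) = 79.82/EI
  δ_0 = 939.4/EI
Flexibility coefficient — unit upward force at C: δ_{CC} = L³/(3EI) = 14.29/EI.
With EI = 84000 kN·m²: δ_0 = 0.011183 m and δ_{CC} = 0.00017 m/kN.
Compatibility — the spring shortens by R_C/k under the reaction it provides: δ_0 − R_C·δ_{CC} = R_C/k. With 1/k = 0.000074 m/kN, R_C = δ_0 / (δ_{CC} + 1/k) = 0.011183 / (0.00017 + 0.000074) = 45.89 kN.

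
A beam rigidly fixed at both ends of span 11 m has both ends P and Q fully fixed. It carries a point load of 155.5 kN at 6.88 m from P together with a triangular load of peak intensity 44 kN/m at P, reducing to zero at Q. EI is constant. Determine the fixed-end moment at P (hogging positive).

Release both end moments; the primary structure is a simply-supported span PQ with redundants M_P and M_Q.
Simple-span end rotations at P and Q under the given loads:
  at P: point load 155.5 at a = 6.88: Pab(L + b)/(6LEI) = 1010/EI
  at Q: point load 155.5 at a = 6.88: Pab(L + a)/(6LEI) = 1194/EI
  at P: triangular load, peak 44: w₀L³/(45EI) = 1301/EI
  at Q: triangular load, peak 44: 7w₀L³/(360EI) = 1139/EI
  θ_P0 = 2311/EI,  θ_Q0 = 2333/EI
Flexibility coefficients: a unit moment at one end gives L/(3EI) there and L/(6EI) at the far end, so f₁₁ = f₂₂ = 3.667/EI and f₁₂ = f₂₁ = 1.833/EI.
Compatibility — zero rotation at each built-in end:
  3.667 M_P + 1.833 M_Q = 2311
  1.833 M_P + 3.667 M_Q = 2333
Solving the pair gives M_P = 416.3 kN·m and M_Q = 428.1 kN·m (hogging).

M_P = 416.3 kN·m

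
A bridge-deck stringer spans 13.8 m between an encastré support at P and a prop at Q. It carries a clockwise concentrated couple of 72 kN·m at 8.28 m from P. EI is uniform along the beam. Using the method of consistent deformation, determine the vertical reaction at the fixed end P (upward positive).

R_P = -6.574 kN

Take the reaction at Q as the redundant and release it; the primary structure is a cantilever fixed at P.
Downward deflection at the released point Q due to the loads:
  clockwise couple 72 at a = 8.28: M₀a(2L − a)/(2EI) = 5759/EI
Tip deflection under a unit load at Q: L³/(3EI) = 876/EI.
Compatibility at Q: δ_0 − R_Q·δ_{QQ} = 0, so R_Q = 5759/876 = 6.574 kN.
Vertical equilibrium: R_P = ΣP − R_Q = 0 − 6.574 = -6.574 kN.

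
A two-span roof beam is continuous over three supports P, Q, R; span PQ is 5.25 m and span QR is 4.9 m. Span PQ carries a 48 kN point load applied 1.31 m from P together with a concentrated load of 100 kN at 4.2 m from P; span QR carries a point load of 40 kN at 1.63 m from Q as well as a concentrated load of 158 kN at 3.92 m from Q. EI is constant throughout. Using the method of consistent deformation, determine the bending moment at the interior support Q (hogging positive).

Take M_Q as the redundant. Released structure: two simple spans PQ and QR with a hinge at Q.
Rotations at Q on the released spans (each span's end-slope, ×1/EI):
  span PQ: point load 48 at a = 1.31: Pab(L + a)/(6LEI) = 51.59/EI
  span PQ: point load 100 at a = 4.2: Pab(L + a)/(6LEI) = 132.3/EI
  span QR: point load 40 at a = 1.63: Pab(L + b)/(6LEI) = 59.25/EI
  span QR: point load 158 at a = 3.92: Pab(L + b)/(6LEI) = 121.4/EI
  relative rotation θ_0 = (183.9 + 180.6)/EI = 364.5/EI
A unit hogging moment at Q produces rotation L₁/(3EI) + L₂/(3EI) = 3.383/EI.
Slope continuity at Q: θ_0 = M_Q·3.383/EI, so M_Q = 364.5/3.383 = 107.7 kN·m (hogging).

M_Q = 107.7 kN·m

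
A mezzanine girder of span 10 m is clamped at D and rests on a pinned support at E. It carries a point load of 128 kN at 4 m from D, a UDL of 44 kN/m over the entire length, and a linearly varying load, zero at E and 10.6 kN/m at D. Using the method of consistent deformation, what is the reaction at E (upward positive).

Release the roller at E. Primary structure: cantilever fixed at D.
Deflection at E on the released cantilever, summing each load's contribution:
  point load 128 at a = 4: Pa²(3L − a)/(6EI) = 8875/EI
  UDL 44: wL⁴/(8EI) = 55000/EI
  triangular load, peak 10.6 at the fixed end: w₀L⁴/(30EI) = 3533/EI
  δ_0 = 67408/EI
Flexibility coefficient — unit upward force at E: δ_{EE} = L³/(3EI) = 333.3/EI.
Compatibility at E: δ_0 − R_E·δ_{EE} = 0, so R_E = 67408/333.3 = 202.2 kN.

R_E = 202.2 kN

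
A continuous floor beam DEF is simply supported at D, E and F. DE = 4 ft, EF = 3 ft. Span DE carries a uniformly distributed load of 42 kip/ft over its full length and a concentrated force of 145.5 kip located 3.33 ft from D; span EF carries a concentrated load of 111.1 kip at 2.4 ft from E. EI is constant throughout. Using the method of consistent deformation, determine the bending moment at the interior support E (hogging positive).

M_E = 104.2 kip·ft

Insert a hinge at E; M_E is the redundant, and each span becomes simply supported.
Rotations at E on the released spans (each span's end-slope, ×1/EI):
  span DE: UDL 42: wL³/(24EI) = 112/EI
  span DE: point load 145.5 at a = 3.33: Pab(L + a)/(6LEI) = 99.15/EI
  span EF: point load 111.1 at a = 2.4: Pab(L + b)/(6LEI) = 32/EI
  relative rotation θ_0 = (211.1 + 32)/EI = 243.1/EI
A unit hogging moment at E produces rotation L₁/(3EI) + L₂/(3EI) = 2.333/EI.
Compatibility: M_E·(L₁+L₂)/(3EI) = θ_0, giving M_E = 104.2 kip·ft (hogging).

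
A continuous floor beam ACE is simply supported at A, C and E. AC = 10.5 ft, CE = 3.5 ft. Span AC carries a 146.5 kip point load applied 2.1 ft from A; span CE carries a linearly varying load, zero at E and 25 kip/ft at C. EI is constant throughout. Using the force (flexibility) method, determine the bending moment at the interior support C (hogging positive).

Insert a hinge at C; M_C is the redundant, and each span becomes simply supported.
End slopes at the hinge C, treating each span as simply supported:
  span AC: point load 146.5 at a = 2.1: Pab(L + a)/(6LEI) = 516.9/EI
  span CE: triangular load, peak 25: w₀L³/(45EI) = 23.82/EI
  relative rotation θ_0 = (516.9 + 23.82)/EI = 540.7/EI
A unit hogging moment at C produces rotation L₁/(3EI) + L₂/(3EI) = 4.667/EI.
Compatibility: M_C·(L₁+L₂)/(3EI) = θ_0, giving M_C = 115.9 kip·ft (hogging).

M_C = 115.9 kip·ft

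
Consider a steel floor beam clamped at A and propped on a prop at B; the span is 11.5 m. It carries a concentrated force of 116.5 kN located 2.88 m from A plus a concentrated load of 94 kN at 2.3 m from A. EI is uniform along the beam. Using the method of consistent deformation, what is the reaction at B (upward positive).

Release the roller at B. Primary structure: cantilever fixed at A.
Free-end deflection of the primary structure under the applied loading (downward +):
  point load 116.5 at a = 2.88: Pa²(3L − a)/(6EI) = 5092/EI
  point load 94 at a = 2.3: Pa²(3L − a)/(6EI) = 2669/EI
  δ_0 = 7761/EI
Tip deflection under a unit load at B: L³/(3EI) = 507/EI.
Compatibility at B: δ_0 − R_B·δ_{BB} = 0, so R_B = 7761/507 = 15.31 kN.

R_B = 15.31 kN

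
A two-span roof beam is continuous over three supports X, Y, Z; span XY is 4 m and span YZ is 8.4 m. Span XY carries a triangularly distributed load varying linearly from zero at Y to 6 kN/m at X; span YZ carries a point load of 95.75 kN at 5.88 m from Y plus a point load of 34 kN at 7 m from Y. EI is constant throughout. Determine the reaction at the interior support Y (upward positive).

Insert a hinge at Y; M_Y is the redundant, and each span becomes simply supported.
Rotations at Y on the released spans (each span's end-slope, ×1/EI):
  span XY: triangular load, peak 6: 7w₀L³/(360EI) = 7.467/EI
  span YZ: point load 95.75 at a = 5.88: Pab(L + b)/(6LEI) = 307.4/EI
  span YZ: point load 34 at a = 7: Pab(L + b)/(6LEI) = 64.79/EI
  relative rotation θ_0 = (7.467 + 372.2)/EI = 379.7/EI
A unit hogging moment at Y produces rotation L₁/(3EI) + L₂/(3EI) = 4.133/EI.
Compatibility: M_Y·(L₁+L₂)/(3EI) = θ_0, giving M_Y = 91.85 kN·m (hogging).
Span XY, ΣM about X with M_Y applied at Y: R_Y^{XY}·4 = 16 + 91.85, so R_Y^{XY} = 26.96 kN and R_X = 12 − 26.96 = -14.96 kN.
Span YZ, ΣM about Z: R_Y^{YZ}·8.4 = 288.9 + 91.85, so R_Y^{YZ} = 45.33 kN and R_Z = 129.8 − 45.33 = 84.42 kN.
R_Y = 26.96 + 45.33 = 72.29 kN.

R_Y = 72.29 kN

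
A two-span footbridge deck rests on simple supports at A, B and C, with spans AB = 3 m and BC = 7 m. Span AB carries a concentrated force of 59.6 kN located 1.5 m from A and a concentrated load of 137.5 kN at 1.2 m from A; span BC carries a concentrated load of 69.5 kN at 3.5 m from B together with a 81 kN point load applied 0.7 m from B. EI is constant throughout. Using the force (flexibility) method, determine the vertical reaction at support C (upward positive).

Take M_B as the redundant. Released structure: two simple spans AB and BC with a hinge at B.
Rotations at B on the released spans (each span's end-slope, ×1/EI):
  span AB: point load 59.6 at a = 1.5: Pab(L + a)/(6LEI) = 33.52/EI
  span AB: point load 137.5 at a = 1.2: Pab(L + a)/(6LEI) = 69.3/EI
  span BC: point load 69.5 at a = 3.5: Pab(L + b)/(6LEI) = 212.8/EI
  span BC: point load 81 at a = 0.7: Pab(L + b)/(6LEI) = 113.1/EI
  relative rotation θ_0 = (102.8 + 326)/EI = 428.8/EI
A unit hogging moment at B produces rotation L₁/(3EI) + L₂/(3EI) = 3.333/EI.
Slope continuity at B: θ_0 = M_B·3.333/EI, so M_B = 428.8/3.333 = 128.6 kN·m (hogging).
Span BC, ΣM about C: R_B^{BC}·7 = 753.5 + 128.6, so R_B^{BC} = 126 kN and R_C = 150.5 − 126 = 24.47 kN.

R_C = 24.47 kN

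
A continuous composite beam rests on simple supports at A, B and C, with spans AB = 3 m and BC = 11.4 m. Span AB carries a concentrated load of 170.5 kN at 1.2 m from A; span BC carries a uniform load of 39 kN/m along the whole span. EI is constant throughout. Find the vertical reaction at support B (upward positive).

R_B = 509.2 kN

Insert a hinge at B; M_B is the redundant, and each span becomes simply supported.
End slopes at the hinge B, treating each span as simply supported:
  span AB: point load 170.5 at a = 1.2: Pab(L + a)/(6LEI) = 85.93/EI
  span BC: UDL 39: wL³/(24EI) = 2408/EI
  relative rotation θ_0 = (85.93 + 2408)/EI = 2493/EI
A unit hogging moment at B produces rotation L₁/(3EI) + L₂/(3EI) = 4.8/EI.
Compatibility: M_B·(L₁+L₂)/(3EI) = θ_0, giving M_B = 519.5 kN·m (hogging).
Span AB, ΣM about A with M_B applied at B: R_B^{AB}·3 = 204.6 + 519.5, so R_B^{AB} = 241.4 kN and R_A = 170.5 − 241.4 = -70.86 kN.
Span BC, ΣM about C: R_B^{BC}·11.4 = 2534 + 519.5, so R_B^{BC} = 267.9 kN and R_C = 444.6 − 267.9 = 176.7 kN.
R_B = 241.4 + 267.9 = 509.2 kN.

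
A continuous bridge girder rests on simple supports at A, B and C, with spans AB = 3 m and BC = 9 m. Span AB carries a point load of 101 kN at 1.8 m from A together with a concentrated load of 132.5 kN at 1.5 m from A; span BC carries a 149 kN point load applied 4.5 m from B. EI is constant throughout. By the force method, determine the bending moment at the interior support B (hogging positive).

M_B = 221.8 kN·m

Take M_B as the redundant. Released structure: two simple spans AB and BC with a hinge at B.
Discontinuity in slope at B on the released structure — sum the simple-span end rotations:
  span AB: point load 101 at a = 1.8: Pab(L + a)/(6LEI) = 58.18/EI
  span AB: point load 132.5 at a = 1.5: Pab(L + a)/(6LEI) = 74.53/EI
  span BC: point load 149 at a = 4.5: Pab(L + b)/(6LEI) = 754.3/EI
  relative rotation θ_0 = (132.7 + 754.3)/EI = 887/EI
A unit hogging moment at B produces rotation L₁/(3EI) + L₂/(3EI) = 4/EI.
Slope continuity at B: θ_0 = M_B·4/EI, so M_B = 887/4 = 221.8 kN·m (hogging).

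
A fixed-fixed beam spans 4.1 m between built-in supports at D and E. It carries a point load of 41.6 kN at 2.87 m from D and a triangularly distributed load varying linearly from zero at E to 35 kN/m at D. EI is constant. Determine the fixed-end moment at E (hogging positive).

M_E = 44.68 kN·m

Take the two fixed-end moments M_D, M_E as redundants; the released structure is the simple span DE.
On the primary (simply-supported) span, the end slopes from the loading are:
  at D: point load 41.6 at a = 2.87: Pab(L + b)/(6LEI) = 31.82/EI
  at E: point load 41.6 at a = 2.87: Pab(L + a)/(6LEI) = 41.61/EI
  at D: triangular load, peak 35: w₀L³/(45EI) = 53.61/EI
  at E: triangular load, peak 35: 7w₀L³/(360EI) = 46.9/EI
  θ_D0 = 85.42/EI,  θ_E0 = 88.51/EI
Flexibility coefficients: a unit moment at one end gives L/(3EI) there and L/(6EI) at the far end, so f₁₁ = f₂₂ = 1.367/EI and f₁₂ = f₂₁ = 0.6833/EI.
Compatibility — zero rotation at each built-in end:
  1.367 M_D + 0.6833 M_E = 85.42
  0.6833 M_D + 1.367 M_E = 88.51
Solving the pair gives M_D = 40.16 kN·m and M_E = 44.68 kN·m (hogging).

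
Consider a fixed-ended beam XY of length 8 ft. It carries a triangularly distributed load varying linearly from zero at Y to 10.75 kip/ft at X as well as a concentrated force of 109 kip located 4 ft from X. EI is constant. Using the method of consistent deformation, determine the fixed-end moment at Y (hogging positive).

Release both end moments; the primary structure is a simply-supported span XY with redundants M_X and M_Y.
End rotations of the released simple span under the applied load (×1/EI):
  at X: triangular load, peak 10.75: w₀L³/(45EI) = 122.3/EI
  at Y: triangular load, peak 10.75: 7w₀L³/(360EI) = 107/EI
  at X: point load 109 at a = 4: Pab(L + b)/(6LEI) = 436/EI
  at Y: point load 109 at a = 4: Pab(L + a)/(6LEI) = 436/EI
  θ_X0 = 558.3/EI,  θ_Y0 = 543/EI
Flexibility coefficients: a unit moment at one end gives L/(3EI) there and L/(6EI) at the far end, so f₁₁ = f₂₂ = 2.667/EI and f₁₂ = f₂₁ = 1.333/EI.
Compatibility — zero rotation at each built-in end:
  2.667 M_X + 1.333 M_Y = 558.3
  1.333 M_X + 2.667 M_Y = 543
Solving the pair gives M_X = 143.4 kip·ft and M_Y = 131.9 kip·ft (hogging).

M_Y = 131.9 kip·ft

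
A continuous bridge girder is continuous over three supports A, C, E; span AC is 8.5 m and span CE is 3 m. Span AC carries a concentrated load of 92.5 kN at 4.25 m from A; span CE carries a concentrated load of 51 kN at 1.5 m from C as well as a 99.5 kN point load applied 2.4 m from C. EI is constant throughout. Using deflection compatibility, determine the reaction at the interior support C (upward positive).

Insert a hinge at C; M_C is the redundant, and each span becomes simply supported.
End slopes at the hinge C, treating each span as simply supported:
  span AC: point load 92.5 at a = 4.25: Pab(L + a)/(6LEI) = 417.7/EI
  span CE: point load 51 at a = 1.5: Pab(L + b)/(6LEI) = 28.69/EI
  span CE: point load 99.5 at a = 2.4: Pab(L + b)/(6LEI) = 28.66/EI
  relative rotation θ_0 = (417.7 + 57.34)/EI = 475/EI
A unit hogging moment at C produces rotation L₁/(3EI) + L₂/(3EI) = 3.833/EI.
Compatibility: M_C·(L₁+L₂)/(3EI) = θ_0, giving M_C = 123.9 kN·m (hogging).
Span AC, ΣM about A with M_C applied at C: R_C^{AC}·8.5 = 393.1 + 123.9, so R_C^{AC} = 60.83 kN and R_A = 92.5 − 60.83 = 31.67 kN.
Span CE, ΣM about E: R_C^{CE}·3 = 136.2 + 123.9, so R_C^{CE} = 86.71 kN and R_E = 150.5 − 86.71 = 63.79 kN.
R_C = 60.83 + 86.71 = 147.5 kN.

R_C = 147.5 kN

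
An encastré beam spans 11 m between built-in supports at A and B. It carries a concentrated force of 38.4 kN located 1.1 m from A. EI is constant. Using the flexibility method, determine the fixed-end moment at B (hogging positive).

Release both end moments; the primary structure is a simply-supported span AB with redundants M_A and M_B.
Simple-span end rotations at A and B under the given loads:
  at A: point load 38.4 at a = 1.1: Pab(L + b)/(6LEI) = 132.4/EI
  at B: point load 38.4 at a = 1.1: Pab(L + a)/(6LEI) = 76.67/EI
  θ_A0 = 132.4/EI,  θ_B0 = 76.67/EI
Flexibility coefficients: a unit moment at one end gives L/(3EI) there and L/(6EI) at the far end, so f₁₁ = f₂₂ = 3.667/EI and f₁₂ = f₂₁ = 1.833/EI.
Compatibility — zero rotation at each built-in end:
  3.667 M_A + 1.833 M_B = 132.4
  1.833 M_A + 3.667 M_B = 76.67
Solving the pair gives M_A = 34.21 kN·m and M_B = 3.802 kN·m (hogging).

M_B = 3.802 kN·m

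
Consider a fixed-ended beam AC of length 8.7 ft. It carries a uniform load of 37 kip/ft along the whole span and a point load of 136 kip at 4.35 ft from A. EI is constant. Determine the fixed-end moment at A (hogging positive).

Take the two fixed-end moments M_A, M_C as redundants; the released structure is the simple span AC.
Simple-span end rotations at A and C under the given loads:
  at A: UDL 37: wL³/(24EI) = 1015/EI
  at C: UDL 37: wL³/(24EI) = 1015/EI
  at A: point load 136 at a = 4.35: Pab(L + b)/(6LEI) = 643.4/EI
  at C: point load 136 at a = 4.35: Pab(L + a)/(6LEI) = 643.4/EI
  θ_A0 = 1659/EI,  θ_C0 = 1659/EI
Flexibility coefficients: a unit moment at one end gives L/(3EI) there and L/(6EI) at the far end, so f₁₁ = f₂₂ = 2.9/EI and f₁₂ = f₂₁ = 1.45/EI.
Compatibility — zero rotation at each built-in end:
  2.9 M_A + 1.45 M_C = 1659
  1.45 M_A + 2.9 M_C = 1659
Solving the pair gives M_A = 381.3 kip·ft and M_C = 381.3 kip·ft (hogging).

M_A = 381.3 kip·ft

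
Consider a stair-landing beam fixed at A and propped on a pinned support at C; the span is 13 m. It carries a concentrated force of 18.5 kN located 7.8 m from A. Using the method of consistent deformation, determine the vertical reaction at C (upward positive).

R_C = 7.992 kN

Remove the prop at C; the released (primary) structure is a cantilever built in at A.
Free-end deflection of the primary structure under the applied loading (downward +):
  point load 18.5 at a = 7.8: Pa²(3L − a)/(6EI) = 5853/EI
Flexibility coefficient — unit upward force at C: δ_{CC} = L³/(3EI) = 732.3/EI.
Compatibility at C: δ_0 − R_C·δ_{CC} = 0, so R_C = 5853/732.3 = 7.992 kN.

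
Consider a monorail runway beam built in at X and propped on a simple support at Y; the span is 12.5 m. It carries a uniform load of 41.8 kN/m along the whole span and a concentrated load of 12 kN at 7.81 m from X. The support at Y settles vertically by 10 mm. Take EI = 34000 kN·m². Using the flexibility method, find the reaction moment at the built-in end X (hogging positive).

Choose R_Y as the redundant. The primary structure is the cantilever fixed at X.
Downward deflection at the released point Y due to the loads:
  UDL 41.8: wL⁴/(8EI) = 127563/EI
  point load 12 at a = 7.81: Pa²(3L − a)/(6EI) = 3622/EI
  δ_0 = 131185/EI
Tip deflection under a unit load at Y: L³/(3EI) = 651/EI.
With EI = 34000 kN·m²: δ_0 = 3.8584 m and δ_{YY} = 0.019148 m/kN.
Compatibility — the beam at Y must follow the support down by 0.01 m: δ_0 − R_Y·δ_{YY} = 0.01, so R_Y = (3.8584 − 0.01)/0.019148 = 201 kN.
Moment equilibrium about X: M_X = Σ(load moments about X) − R_Y·L = 3359 − 201×12.5 = 847.1 kN·m.

M_X = 847.1 kN·m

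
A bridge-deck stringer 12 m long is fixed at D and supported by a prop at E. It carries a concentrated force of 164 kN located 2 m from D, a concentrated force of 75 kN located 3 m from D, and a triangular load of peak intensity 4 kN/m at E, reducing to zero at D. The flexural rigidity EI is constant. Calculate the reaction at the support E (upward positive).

R_E = 26.1 kN

Take the reaction at E as the redundant and release it; the primary structure is a cantilever fixed at D.
Primary-structure tip deflection at E by superposition:
  point load 164 at a = 2: Pa²(3L − a)/(6EI) = 3717/EI
  point load 75 at a = 3: Pa²(3L − a)/(6EI) = 3712/EI
  triangular load, peak 4 at the free end: 11w₀L⁴/(120EI) = 7603/EI
  δ_0 = 15033/EI
Flexibility coefficient — unit upward force at E: δ_{EE} = L³/(3EI) = 576/EI.
The prop prevents deflection at E: R_E = δ_0/δ_{EE} = 15033/576 = 26.1 kN.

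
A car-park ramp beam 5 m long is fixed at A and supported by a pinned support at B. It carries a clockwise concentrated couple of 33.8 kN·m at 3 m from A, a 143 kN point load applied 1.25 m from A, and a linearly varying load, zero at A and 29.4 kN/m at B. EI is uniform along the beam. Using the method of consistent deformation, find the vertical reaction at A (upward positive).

Release the roller at B. Primary structure: cantilever fixed at A.
Downward deflection at the released point B due to the loads:
  clockwise couple 33.8 at a = 3: M₀a(2L − a)/(2EI) = 354.9/EI
  point load 143 at a = 1.25: Pa²(3L − a)/(6EI) = 512/EI
  triangular load, peak 29.4 at the free end: 11w₀L⁴/(120EI) = 1684/EI
  δ_0 = 2551/EI
Flexibility coefficient — unit upward force at B: δ_{BB} = L³/(3EI) = 41.67/EI.
The prop prevents deflection at B: R_B = δ_0/δ_{BB} = 2551/41.67 = 61.23 kN.
Vertical equilibrium: R_A = ΣP − R_B = 216.5 − 61.23 = 155.3 kN.

R_A = 155.3 kN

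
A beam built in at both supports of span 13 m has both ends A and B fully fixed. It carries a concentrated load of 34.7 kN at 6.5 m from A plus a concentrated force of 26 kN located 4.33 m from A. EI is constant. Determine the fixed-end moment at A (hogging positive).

Release both end moments; the primary structure is a simply-supported span AB with redundants M_A and M_B.
Simple-span end rotations at A and B under the given loads:
  at A: point load 34.7 at a = 6.5: Pab(L + b)/(6LEI) = 366.5/EI
  at B: point load 34.7 at a = 6.5: Pab(L + a)/(6LEI) = 366.5/EI
  at A: point load 26 at a = 4.33: Pab(L + b)/(6LEI) = 271.2/EI
  at B: point load 26 at a = 4.33: Pab(L + a)/(6LEI) = 216.9/EI
  θ_A0 = 637.7/EI,  θ_B0 = 583.4/EI
Flexibility coefficients: a unit moment at one end gives L/(3EI) there and L/(6EI) at the far end, so f₁₁ = f₂₂ = 4.333/EI and f₁₂ = f₂₁ = 2.167/EI.
Compatibility — zero rotation at each built-in end:
  4.333 M_A + 2.167 M_B = 637.7
  2.167 M_A + 4.333 M_B = 583.4
Solving the pair gives M_A = 106.5 kN·m and M_B = 81.4 kN·m (hogging).

M_A = 106.5 kN·m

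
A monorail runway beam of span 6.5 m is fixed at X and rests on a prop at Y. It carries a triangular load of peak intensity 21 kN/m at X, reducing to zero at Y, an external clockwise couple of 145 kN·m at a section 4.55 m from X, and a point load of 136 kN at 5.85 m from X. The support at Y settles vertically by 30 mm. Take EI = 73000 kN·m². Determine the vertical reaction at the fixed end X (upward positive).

Release the roller at Y. Primary structure: cantilever fixed at X.
Downward deflection at the released point Y due to the loads:
  triangular load, peak 21 at the fixed end: w₀L⁴/(30EI) = 1250/EI
  clockwise couple 145 at a = 4.55: M₀a(2L − a)/(2EI) = 2787/EI
  point load 136 at a = 5.85: Pa²(3L − a)/(6EI) = 10588/EI
  δ_0 = 14625/EI
Flexibility coefficient — unit upward force at Y: δ_{YY} = L³/(3EI) = 91.54/EI.
With EI = 73000 kN·m²: δ_0 = 0.20035 m and δ_{YY} = 0.001254 m/kN.
Compatibility — the beam at Y must follow the support down by 0.03 m: δ_0 − R_Y·δ_{YY} = 0.03, so R_Y = (0.20035 − 0.03)/0.001254 = 135.8 kN.
Vertical equilibrium: R_X = ΣP − R_Y = 204.2 − 135.8 = 68.41 kN.

R_X = 68.41 kN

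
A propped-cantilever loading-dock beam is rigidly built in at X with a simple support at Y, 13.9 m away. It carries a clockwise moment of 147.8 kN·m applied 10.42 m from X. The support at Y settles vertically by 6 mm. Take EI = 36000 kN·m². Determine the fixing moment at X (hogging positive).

M_X = -56.65 kN·m

Remove the prop at Y; the released (primary) structure is a cantilever built in at X.
Downward deflection at the released point Y due to the loads:
  clockwise couple 147.8 at a = 10.42: M₀a(2L − a)/(2EI) = 13383/EI
Tip deflection under a unit load at Y: L³/(3EI) = 895.2/EI.
With EI = 36000 kN·m²: δ_0 = 0.37176 m and δ_{YY} = 0.024867 m/kN.
Compatibility — the beam at Y must follow the support down by 0.006 m: δ_0 − R_Y·δ_{YY} = 0.006, so R_Y = (0.37176 − 0.006)/0.024867 = 14.71 kN.
Moment equilibrium about X: M_X = Σ(load moments about X) − R_Y·L = 147.8 − 14.71×13.9 = -56.65 kN·m.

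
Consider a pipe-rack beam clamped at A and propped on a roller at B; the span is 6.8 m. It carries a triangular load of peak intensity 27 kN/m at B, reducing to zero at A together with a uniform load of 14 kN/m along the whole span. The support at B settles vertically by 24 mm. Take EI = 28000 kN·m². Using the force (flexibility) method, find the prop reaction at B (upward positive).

R_B = 79.78 kN

Take the reaction at B as the redundant and release it; the primary structure is a cantilever fixed at A.
Downward deflection at the released point B due to the loads:
  triangular load, peak 27 at the free end: 11w₀L⁴/(120EI) = 5292/EI
  UDL 14: wL⁴/(8EI) = 3742/EI
  δ_0 = 9034/EI
Tip deflection under a unit load at B: L³/(3EI) = 104.8/EI.
With EI = 28000 kN·m²: δ_0 = 0.32263 m and δ_{BB} = 0.003743 m/kN.
Compatibility — the beam at B must follow the support down by 0.024 m: δ_0 − R_B·δ_{BB} = 0.024, so R_B = (0.32263 − 0.024)/0.003743 = 79.78 kN.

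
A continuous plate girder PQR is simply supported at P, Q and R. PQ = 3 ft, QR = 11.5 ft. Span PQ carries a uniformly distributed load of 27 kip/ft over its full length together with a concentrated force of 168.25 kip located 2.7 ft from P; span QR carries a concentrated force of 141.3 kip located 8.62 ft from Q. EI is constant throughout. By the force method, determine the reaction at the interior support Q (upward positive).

Take M_Q as the redundant. Released structure: two simple spans PQ and QR with a hinge at Q.
End slopes at the hinge Q, treating each span as simply supported:
  span PQ: UDL 27: wL³/(24EI) = 30.38/EI
  span PQ: point load 168.25 at a = 2.7: Pab(L + a)/(6LEI) = 43.16/EI
  span QR: point load 141.3 at a = 8.62: Pab(L + b)/(6LEI) = 731.1/EI
  relative rotation θ_0 = (73.53 + 731.1)/EI = 804.6/EI
A unit hogging moment at Q produces rotation L₁/(3EI) + L₂/(3EI) = 4.833/EI.
Compatibility: M_Q·(L₁+L₂)/(3EI) = θ_0, giving M_Q = 166.5 kip·ft (hogging).
Span PQ, ΣM about P with M_Q applied at Q: R_Q^{PQ}·3 = 575.8 + 166.5, so R_Q^{PQ} = 247.4 kip and R_P = 249.2 − 247.4 = 1.836 kip.
Span QR, ΣM about R: R_Q^{QR}·11.5 = 406.9 + 166.5, so R_Q^{QR} = 49.86 kip and R_R = 141.3 − 49.86 = 91.44 kip.
R_Q = 247.4 + 49.86 = 297.3 kip.

R_Q = 297.3 kip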